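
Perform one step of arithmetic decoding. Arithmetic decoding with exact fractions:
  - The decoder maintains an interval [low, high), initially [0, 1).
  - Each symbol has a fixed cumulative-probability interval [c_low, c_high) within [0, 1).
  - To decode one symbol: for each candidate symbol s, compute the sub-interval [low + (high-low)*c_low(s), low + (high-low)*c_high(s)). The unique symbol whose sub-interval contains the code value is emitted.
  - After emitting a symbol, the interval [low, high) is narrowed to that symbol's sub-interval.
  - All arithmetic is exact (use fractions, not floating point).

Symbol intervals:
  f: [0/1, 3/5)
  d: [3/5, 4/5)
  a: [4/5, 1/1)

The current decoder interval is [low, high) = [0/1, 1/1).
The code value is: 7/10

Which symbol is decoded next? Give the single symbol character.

Answer: d

Derivation:
Interval width = high − low = 1/1 − 0/1 = 1/1
Scaled code = (code − low) / width = (7/10 − 0/1) / 1/1 = 7/10
  f: [0/1, 3/5) 
  d: [3/5, 4/5) ← scaled code falls here ✓
  a: [4/5, 1/1) 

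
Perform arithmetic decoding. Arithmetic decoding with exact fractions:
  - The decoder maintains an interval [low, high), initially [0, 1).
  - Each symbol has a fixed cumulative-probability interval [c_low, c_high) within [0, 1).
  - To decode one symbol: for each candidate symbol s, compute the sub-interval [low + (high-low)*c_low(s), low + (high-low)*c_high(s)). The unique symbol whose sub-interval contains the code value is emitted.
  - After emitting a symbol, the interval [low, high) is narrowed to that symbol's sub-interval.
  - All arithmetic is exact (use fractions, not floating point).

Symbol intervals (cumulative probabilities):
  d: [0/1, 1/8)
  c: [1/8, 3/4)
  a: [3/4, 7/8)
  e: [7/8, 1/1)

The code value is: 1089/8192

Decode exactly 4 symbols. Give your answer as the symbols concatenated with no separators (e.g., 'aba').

Step 1: interval [0/1, 1/1), width = 1/1 - 0/1 = 1/1
  'd': [0/1 + 1/1*0/1, 0/1 + 1/1*1/8) = [0/1, 1/8)
  'c': [0/1 + 1/1*1/8, 0/1 + 1/1*3/4) = [1/8, 3/4) <- contains code 1089/8192
  'a': [0/1 + 1/1*3/4, 0/1 + 1/1*7/8) = [3/4, 7/8)
  'e': [0/1 + 1/1*7/8, 0/1 + 1/1*1/1) = [7/8, 1/1)
  emit 'c', narrow to [1/8, 3/4)
Step 2: interval [1/8, 3/4), width = 3/4 - 1/8 = 5/8
  'd': [1/8 + 5/8*0/1, 1/8 + 5/8*1/8) = [1/8, 13/64) <- contains code 1089/8192
  'c': [1/8 + 5/8*1/8, 1/8 + 5/8*3/4) = [13/64, 19/32)
  'a': [1/8 + 5/8*3/4, 1/8 + 5/8*7/8) = [19/32, 43/64)
  'e': [1/8 + 5/8*7/8, 1/8 + 5/8*1/1) = [43/64, 3/4)
  emit 'd', narrow to [1/8, 13/64)
Step 3: interval [1/8, 13/64), width = 13/64 - 1/8 = 5/64
  'd': [1/8 + 5/64*0/1, 1/8 + 5/64*1/8) = [1/8, 69/512) <- contains code 1089/8192
  'c': [1/8 + 5/64*1/8, 1/8 + 5/64*3/4) = [69/512, 47/256)
  'a': [1/8 + 5/64*3/4, 1/8 + 5/64*7/8) = [47/256, 99/512)
  'e': [1/8 + 5/64*7/8, 1/8 + 5/64*1/1) = [99/512, 13/64)
  emit 'd', narrow to [1/8, 69/512)
Step 4: interval [1/8, 69/512), width = 69/512 - 1/8 = 5/512
  'd': [1/8 + 5/512*0/1, 1/8 + 5/512*1/8) = [1/8, 517/4096)
  'c': [1/8 + 5/512*1/8, 1/8 + 5/512*3/4) = [517/4096, 271/2048)
  'a': [1/8 + 5/512*3/4, 1/8 + 5/512*7/8) = [271/2048, 547/4096) <- contains code 1089/8192
  'e': [1/8 + 5/512*7/8, 1/8 + 5/512*1/1) = [547/4096, 69/512)
  emit 'a', narrow to [271/2048, 547/4096)

Answer: cdda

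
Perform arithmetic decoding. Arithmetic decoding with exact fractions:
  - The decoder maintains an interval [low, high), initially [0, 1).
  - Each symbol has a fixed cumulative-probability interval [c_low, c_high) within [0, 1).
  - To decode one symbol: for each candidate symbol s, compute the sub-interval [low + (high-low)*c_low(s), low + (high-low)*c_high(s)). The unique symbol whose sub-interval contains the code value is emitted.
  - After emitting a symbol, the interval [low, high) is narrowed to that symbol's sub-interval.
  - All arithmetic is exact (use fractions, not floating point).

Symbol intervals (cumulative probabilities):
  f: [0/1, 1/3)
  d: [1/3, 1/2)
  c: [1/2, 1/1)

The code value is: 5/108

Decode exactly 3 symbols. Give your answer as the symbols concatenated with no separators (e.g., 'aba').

Step 1: interval [0/1, 1/1), width = 1/1 - 0/1 = 1/1
  'f': [0/1 + 1/1*0/1, 0/1 + 1/1*1/3) = [0/1, 1/3) <- contains code 5/108
  'd': [0/1 + 1/1*1/3, 0/1 + 1/1*1/2) = [1/3, 1/2)
  'c': [0/1 + 1/1*1/2, 0/1 + 1/1*1/1) = [1/2, 1/1)
  emit 'f', narrow to [0/1, 1/3)
Step 2: interval [0/1, 1/3), width = 1/3 - 0/1 = 1/3
  'f': [0/1 + 1/3*0/1, 0/1 + 1/3*1/3) = [0/1, 1/9) <- contains code 5/108
  'd': [0/1 + 1/3*1/3, 0/1 + 1/3*1/2) = [1/9, 1/6)
  'c': [0/1 + 1/3*1/2, 0/1 + 1/3*1/1) = [1/6, 1/3)
  emit 'f', narrow to [0/1, 1/9)
Step 3: interval [0/1, 1/9), width = 1/9 - 0/1 = 1/9
  'f': [0/1 + 1/9*0/1, 0/1 + 1/9*1/3) = [0/1, 1/27)
  'd': [0/1 + 1/9*1/3, 0/1 + 1/9*1/2) = [1/27, 1/18) <- contains code 5/108
  'c': [0/1 + 1/9*1/2, 0/1 + 1/9*1/1) = [1/18, 1/9)
  emit 'd', narrow to [1/27, 1/18)

Answer: ffd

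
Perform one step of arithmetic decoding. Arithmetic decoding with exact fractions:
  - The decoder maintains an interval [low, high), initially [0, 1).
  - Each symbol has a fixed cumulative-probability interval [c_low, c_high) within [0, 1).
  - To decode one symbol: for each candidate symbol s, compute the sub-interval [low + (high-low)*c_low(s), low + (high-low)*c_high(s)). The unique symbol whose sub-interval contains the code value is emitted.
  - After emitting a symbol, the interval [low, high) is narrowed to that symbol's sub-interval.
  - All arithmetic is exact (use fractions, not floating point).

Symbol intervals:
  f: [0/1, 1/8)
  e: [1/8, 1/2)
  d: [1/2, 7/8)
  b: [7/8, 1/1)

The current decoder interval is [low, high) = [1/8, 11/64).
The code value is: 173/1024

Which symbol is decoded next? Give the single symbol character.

Answer: b

Derivation:
Interval width = high − low = 11/64 − 1/8 = 3/64
Scaled code = (code − low) / width = (173/1024 − 1/8) / 3/64 = 15/16
  f: [0/1, 1/8) 
  e: [1/8, 1/2) 
  d: [1/2, 7/8) 
  b: [7/8, 1/1) ← scaled code falls here ✓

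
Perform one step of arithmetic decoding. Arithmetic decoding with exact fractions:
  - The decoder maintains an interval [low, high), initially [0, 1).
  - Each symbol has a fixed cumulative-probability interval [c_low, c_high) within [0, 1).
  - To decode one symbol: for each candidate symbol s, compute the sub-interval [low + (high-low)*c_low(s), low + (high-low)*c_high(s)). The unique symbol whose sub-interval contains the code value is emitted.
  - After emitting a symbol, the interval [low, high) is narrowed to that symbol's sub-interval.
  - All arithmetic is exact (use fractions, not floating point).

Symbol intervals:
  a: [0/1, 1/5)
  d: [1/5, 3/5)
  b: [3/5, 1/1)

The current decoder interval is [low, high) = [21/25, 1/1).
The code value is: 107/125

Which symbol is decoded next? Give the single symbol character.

Interval width = high − low = 1/1 − 21/25 = 4/25
Scaled code = (code − low) / width = (107/125 − 21/25) / 4/25 = 1/10
  a: [0/1, 1/5) ← scaled code falls here ✓
  d: [1/5, 3/5) 
  b: [3/5, 1/1) 

Answer: a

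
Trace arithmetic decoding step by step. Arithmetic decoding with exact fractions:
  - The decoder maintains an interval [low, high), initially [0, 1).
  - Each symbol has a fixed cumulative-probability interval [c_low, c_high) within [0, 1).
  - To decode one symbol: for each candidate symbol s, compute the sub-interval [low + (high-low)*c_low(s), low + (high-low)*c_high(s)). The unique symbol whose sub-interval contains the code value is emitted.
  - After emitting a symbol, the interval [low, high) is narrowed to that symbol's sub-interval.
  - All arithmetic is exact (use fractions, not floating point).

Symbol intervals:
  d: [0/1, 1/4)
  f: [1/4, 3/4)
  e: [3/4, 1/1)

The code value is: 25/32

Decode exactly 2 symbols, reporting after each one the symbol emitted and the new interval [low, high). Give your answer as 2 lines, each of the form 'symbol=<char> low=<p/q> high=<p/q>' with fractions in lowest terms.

Answer: symbol=e low=3/4 high=1/1
symbol=d low=3/4 high=13/16

Derivation:
Step 1: interval [0/1, 1/1), width = 1/1 - 0/1 = 1/1
  'd': [0/1 + 1/1*0/1, 0/1 + 1/1*1/4) = [0/1, 1/4)
  'f': [0/1 + 1/1*1/4, 0/1 + 1/1*3/4) = [1/4, 3/4)
  'e': [0/1 + 1/1*3/4, 0/1 + 1/1*1/1) = [3/4, 1/1) <- contains code 25/32
  emit 'e', narrow to [3/4, 1/1)
Step 2: interval [3/4, 1/1), width = 1/1 - 3/4 = 1/4
  'd': [3/4 + 1/4*0/1, 3/4 + 1/4*1/4) = [3/4, 13/16) <- contains code 25/32
  'f': [3/4 + 1/4*1/4, 3/4 + 1/4*3/4) = [13/16, 15/16)
  'e': [3/4 + 1/4*3/4, 3/4 + 1/4*1/1) = [15/16, 1/1)
  emit 'd', narrow to [3/4, 13/16)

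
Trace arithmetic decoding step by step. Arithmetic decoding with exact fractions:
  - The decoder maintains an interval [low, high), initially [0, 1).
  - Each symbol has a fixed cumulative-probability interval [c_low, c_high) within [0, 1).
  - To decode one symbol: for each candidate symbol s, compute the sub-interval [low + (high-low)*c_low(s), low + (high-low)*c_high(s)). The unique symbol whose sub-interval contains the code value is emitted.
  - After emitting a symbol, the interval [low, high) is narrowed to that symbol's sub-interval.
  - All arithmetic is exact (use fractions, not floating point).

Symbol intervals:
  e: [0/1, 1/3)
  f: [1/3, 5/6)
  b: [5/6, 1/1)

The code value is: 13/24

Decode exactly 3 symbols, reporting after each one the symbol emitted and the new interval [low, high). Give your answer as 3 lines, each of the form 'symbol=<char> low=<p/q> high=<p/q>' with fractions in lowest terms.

Step 1: interval [0/1, 1/1), width = 1/1 - 0/1 = 1/1
  'e': [0/1 + 1/1*0/1, 0/1 + 1/1*1/3) = [0/1, 1/3)
  'f': [0/1 + 1/1*1/3, 0/1 + 1/1*5/6) = [1/3, 5/6) <- contains code 13/24
  'b': [0/1 + 1/1*5/6, 0/1 + 1/1*1/1) = [5/6, 1/1)
  emit 'f', narrow to [1/3, 5/6)
Step 2: interval [1/3, 5/6), width = 5/6 - 1/3 = 1/2
  'e': [1/3 + 1/2*0/1, 1/3 + 1/2*1/3) = [1/3, 1/2)
  'f': [1/3 + 1/2*1/3, 1/3 + 1/2*5/6) = [1/2, 3/4) <- contains code 13/24
  'b': [1/3 + 1/2*5/6, 1/3 + 1/2*1/1) = [3/4, 5/6)
  emit 'f', narrow to [1/2, 3/4)
Step 3: interval [1/2, 3/4), width = 3/4 - 1/2 = 1/4
  'e': [1/2 + 1/4*0/1, 1/2 + 1/4*1/3) = [1/2, 7/12) <- contains code 13/24
  'f': [1/2 + 1/4*1/3, 1/2 + 1/4*5/6) = [7/12, 17/24)
  'b': [1/2 + 1/4*5/6, 1/2 + 1/4*1/1) = [17/24, 3/4)
  emit 'e', narrow to [1/2, 7/12)

Answer: symbol=f low=1/3 high=5/6
symbol=f low=1/2 high=3/4
symbol=e low=1/2 high=7/12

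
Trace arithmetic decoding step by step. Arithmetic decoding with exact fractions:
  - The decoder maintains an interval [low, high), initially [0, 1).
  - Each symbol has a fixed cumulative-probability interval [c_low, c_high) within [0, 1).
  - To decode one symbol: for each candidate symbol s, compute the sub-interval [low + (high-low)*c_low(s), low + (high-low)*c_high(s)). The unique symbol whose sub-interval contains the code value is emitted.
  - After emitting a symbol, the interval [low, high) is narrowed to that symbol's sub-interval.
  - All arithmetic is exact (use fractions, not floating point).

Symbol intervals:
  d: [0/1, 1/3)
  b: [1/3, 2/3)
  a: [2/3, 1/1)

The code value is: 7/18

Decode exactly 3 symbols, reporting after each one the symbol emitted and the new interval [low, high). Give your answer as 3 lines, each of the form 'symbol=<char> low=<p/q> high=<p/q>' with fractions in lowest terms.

Step 1: interval [0/1, 1/1), width = 1/1 - 0/1 = 1/1
  'd': [0/1 + 1/1*0/1, 0/1 + 1/1*1/3) = [0/1, 1/3)
  'b': [0/1 + 1/1*1/3, 0/1 + 1/1*2/3) = [1/3, 2/3) <- contains code 7/18
  'a': [0/1 + 1/1*2/3, 0/1 + 1/1*1/1) = [2/3, 1/1)
  emit 'b', narrow to [1/3, 2/3)
Step 2: interval [1/3, 2/3), width = 2/3 - 1/3 = 1/3
  'd': [1/3 + 1/3*0/1, 1/3 + 1/3*1/3) = [1/3, 4/9) <- contains code 7/18
  'b': [1/3 + 1/3*1/3, 1/3 + 1/3*2/3) = [4/9, 5/9)
  'a': [1/3 + 1/3*2/3, 1/3 + 1/3*1/1) = [5/9, 2/3)
  emit 'd', narrow to [1/3, 4/9)
Step 3: interval [1/3, 4/9), width = 4/9 - 1/3 = 1/9
  'd': [1/3 + 1/9*0/1, 1/3 + 1/9*1/3) = [1/3, 10/27)
  'b': [1/3 + 1/9*1/3, 1/3 + 1/9*2/3) = [10/27, 11/27) <- contains code 7/18
  'a': [1/3 + 1/9*2/3, 1/3 + 1/9*1/1) = [11/27, 4/9)
  emit 'b', narrow to [10/27, 11/27)

Answer: symbol=b low=1/3 high=2/3
symbol=d low=1/3 high=4/9
symbol=b low=10/27 high=11/27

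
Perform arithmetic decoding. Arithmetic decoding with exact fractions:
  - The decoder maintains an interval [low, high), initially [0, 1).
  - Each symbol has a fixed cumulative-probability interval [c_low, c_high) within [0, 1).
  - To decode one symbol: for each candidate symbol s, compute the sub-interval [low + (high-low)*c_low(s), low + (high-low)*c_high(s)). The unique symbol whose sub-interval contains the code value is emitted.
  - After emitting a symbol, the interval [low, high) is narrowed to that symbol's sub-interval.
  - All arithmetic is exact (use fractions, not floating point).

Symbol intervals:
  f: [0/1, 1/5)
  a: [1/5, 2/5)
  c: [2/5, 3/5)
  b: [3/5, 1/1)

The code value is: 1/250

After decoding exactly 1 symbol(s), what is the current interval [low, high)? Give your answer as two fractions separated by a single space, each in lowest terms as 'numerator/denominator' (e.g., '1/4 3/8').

Step 1: interval [0/1, 1/1), width = 1/1 - 0/1 = 1/1
  'f': [0/1 + 1/1*0/1, 0/1 + 1/1*1/5) = [0/1, 1/5) <- contains code 1/250
  'a': [0/1 + 1/1*1/5, 0/1 + 1/1*2/5) = [1/5, 2/5)
  'c': [0/1 + 1/1*2/5, 0/1 + 1/1*3/5) = [2/5, 3/5)
  'b': [0/1 + 1/1*3/5, 0/1 + 1/1*1/1) = [3/5, 1/1)
  emit 'f', narrow to [0/1, 1/5)

Answer: 0/1 1/5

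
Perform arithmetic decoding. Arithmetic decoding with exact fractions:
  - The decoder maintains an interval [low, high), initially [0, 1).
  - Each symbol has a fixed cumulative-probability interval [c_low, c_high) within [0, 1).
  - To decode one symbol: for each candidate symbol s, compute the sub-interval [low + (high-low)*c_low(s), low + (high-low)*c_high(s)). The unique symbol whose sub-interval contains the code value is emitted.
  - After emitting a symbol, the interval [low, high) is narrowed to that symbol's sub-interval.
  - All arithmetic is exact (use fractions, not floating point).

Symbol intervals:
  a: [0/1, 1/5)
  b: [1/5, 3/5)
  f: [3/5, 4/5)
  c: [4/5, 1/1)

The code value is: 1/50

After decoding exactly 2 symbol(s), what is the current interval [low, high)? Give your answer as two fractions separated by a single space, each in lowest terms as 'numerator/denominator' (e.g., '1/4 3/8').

Step 1: interval [0/1, 1/1), width = 1/1 - 0/1 = 1/1
  'a': [0/1 + 1/1*0/1, 0/1 + 1/1*1/5) = [0/1, 1/5) <- contains code 1/50
  'b': [0/1 + 1/1*1/5, 0/1 + 1/1*3/5) = [1/5, 3/5)
  'f': [0/1 + 1/1*3/5, 0/1 + 1/1*4/5) = [3/5, 4/5)
  'c': [0/1 + 1/1*4/5, 0/1 + 1/1*1/1) = [4/5, 1/1)
  emit 'a', narrow to [0/1, 1/5)
Step 2: interval [0/1, 1/5), width = 1/5 - 0/1 = 1/5
  'a': [0/1 + 1/5*0/1, 0/1 + 1/5*1/5) = [0/1, 1/25) <- contains code 1/50
  'b': [0/1 + 1/5*1/5, 0/1 + 1/5*3/5) = [1/25, 3/25)
  'f': [0/1 + 1/5*3/5, 0/1 + 1/5*4/5) = [3/25, 4/25)
  'c': [0/1 + 1/5*4/5, 0/1 + 1/5*1/1) = [4/25, 1/5)
  emit 'a', narrow to [0/1, 1/25)

Answer: 0/1 1/25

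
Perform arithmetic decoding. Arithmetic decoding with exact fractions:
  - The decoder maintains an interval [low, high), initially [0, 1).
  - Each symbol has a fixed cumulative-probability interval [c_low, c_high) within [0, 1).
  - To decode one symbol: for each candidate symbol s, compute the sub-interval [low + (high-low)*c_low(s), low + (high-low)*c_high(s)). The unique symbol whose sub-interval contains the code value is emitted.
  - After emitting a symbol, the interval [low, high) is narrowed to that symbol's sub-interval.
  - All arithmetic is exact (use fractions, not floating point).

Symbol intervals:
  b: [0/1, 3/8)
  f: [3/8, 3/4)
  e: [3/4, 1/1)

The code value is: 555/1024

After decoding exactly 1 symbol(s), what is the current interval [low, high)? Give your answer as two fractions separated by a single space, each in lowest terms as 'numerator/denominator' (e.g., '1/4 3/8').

Step 1: interval [0/1, 1/1), width = 1/1 - 0/1 = 1/1
  'b': [0/1 + 1/1*0/1, 0/1 + 1/1*3/8) = [0/1, 3/8)
  'f': [0/1 + 1/1*3/8, 0/1 + 1/1*3/4) = [3/8, 3/4) <- contains code 555/1024
  'e': [0/1 + 1/1*3/4, 0/1 + 1/1*1/1) = [3/4, 1/1)
  emit 'f', narrow to [3/8, 3/4)

Answer: 3/8 3/4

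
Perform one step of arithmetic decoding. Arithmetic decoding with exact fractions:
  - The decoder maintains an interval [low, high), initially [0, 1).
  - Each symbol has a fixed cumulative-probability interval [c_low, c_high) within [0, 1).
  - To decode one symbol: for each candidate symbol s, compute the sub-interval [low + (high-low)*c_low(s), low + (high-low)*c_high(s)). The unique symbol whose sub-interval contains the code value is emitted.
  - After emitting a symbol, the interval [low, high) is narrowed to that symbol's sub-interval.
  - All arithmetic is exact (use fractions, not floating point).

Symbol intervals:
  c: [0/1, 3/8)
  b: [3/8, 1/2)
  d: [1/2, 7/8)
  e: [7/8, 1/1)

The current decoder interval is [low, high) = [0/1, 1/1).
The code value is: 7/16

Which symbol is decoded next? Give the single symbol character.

Answer: b

Derivation:
Interval width = high − low = 1/1 − 0/1 = 1/1
Scaled code = (code − low) / width = (7/16 − 0/1) / 1/1 = 7/16
  c: [0/1, 3/8) 
  b: [3/8, 1/2) ← scaled code falls here ✓
  d: [1/2, 7/8) 
  e: [7/8, 1/1) 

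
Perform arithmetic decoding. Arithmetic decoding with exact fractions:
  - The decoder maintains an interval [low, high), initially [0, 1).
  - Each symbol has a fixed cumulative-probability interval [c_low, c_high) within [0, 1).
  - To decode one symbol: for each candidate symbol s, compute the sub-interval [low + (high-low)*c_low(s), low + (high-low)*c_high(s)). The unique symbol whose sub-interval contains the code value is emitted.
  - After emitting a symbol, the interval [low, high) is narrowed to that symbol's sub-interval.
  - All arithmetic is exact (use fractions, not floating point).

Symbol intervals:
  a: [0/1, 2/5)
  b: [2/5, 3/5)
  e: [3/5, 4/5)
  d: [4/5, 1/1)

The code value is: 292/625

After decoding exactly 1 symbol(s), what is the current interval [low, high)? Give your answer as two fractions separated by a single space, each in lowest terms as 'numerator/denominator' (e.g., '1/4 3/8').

Answer: 2/5 3/5

Derivation:
Step 1: interval [0/1, 1/1), width = 1/1 - 0/1 = 1/1
  'a': [0/1 + 1/1*0/1, 0/1 + 1/1*2/5) = [0/1, 2/5)
  'b': [0/1 + 1/1*2/5, 0/1 + 1/1*3/5) = [2/5, 3/5) <- contains code 292/625
  'e': [0/1 + 1/1*3/5, 0/1 + 1/1*4/5) = [3/5, 4/5)
  'd': [0/1 + 1/1*4/5, 0/1 + 1/1*1/1) = [4/5, 1/1)
  emit 'b', narrow to [2/5, 3/5)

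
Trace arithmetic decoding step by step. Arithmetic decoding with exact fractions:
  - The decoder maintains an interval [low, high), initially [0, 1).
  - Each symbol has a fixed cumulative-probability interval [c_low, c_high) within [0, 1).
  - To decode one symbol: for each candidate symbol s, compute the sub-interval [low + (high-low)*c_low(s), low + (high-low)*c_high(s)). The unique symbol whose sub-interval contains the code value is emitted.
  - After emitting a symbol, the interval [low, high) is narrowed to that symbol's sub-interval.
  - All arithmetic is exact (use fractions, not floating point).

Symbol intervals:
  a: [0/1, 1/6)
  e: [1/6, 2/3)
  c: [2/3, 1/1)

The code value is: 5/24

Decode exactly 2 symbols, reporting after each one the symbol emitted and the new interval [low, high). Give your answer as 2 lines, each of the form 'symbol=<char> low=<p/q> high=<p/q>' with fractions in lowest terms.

Answer: symbol=e low=1/6 high=2/3
symbol=a low=1/6 high=1/4

Derivation:
Step 1: interval [0/1, 1/1), width = 1/1 - 0/1 = 1/1
  'a': [0/1 + 1/1*0/1, 0/1 + 1/1*1/6) = [0/1, 1/6)
  'e': [0/1 + 1/1*1/6, 0/1 + 1/1*2/3) = [1/6, 2/3) <- contains code 5/24
  'c': [0/1 + 1/1*2/3, 0/1 + 1/1*1/1) = [2/3, 1/1)
  emit 'e', narrow to [1/6, 2/3)
Step 2: interval [1/6, 2/3), width = 2/3 - 1/6 = 1/2
  'a': [1/6 + 1/2*0/1, 1/6 + 1/2*1/6) = [1/6, 1/4) <- contains code 5/24
  'e': [1/6 + 1/2*1/6, 1/6 + 1/2*2/3) = [1/4, 1/2)
  'c': [1/6 + 1/2*2/3, 1/6 + 1/2*1/1) = [1/2, 2/3)
  emit 'a', narrow to [1/6, 1/4)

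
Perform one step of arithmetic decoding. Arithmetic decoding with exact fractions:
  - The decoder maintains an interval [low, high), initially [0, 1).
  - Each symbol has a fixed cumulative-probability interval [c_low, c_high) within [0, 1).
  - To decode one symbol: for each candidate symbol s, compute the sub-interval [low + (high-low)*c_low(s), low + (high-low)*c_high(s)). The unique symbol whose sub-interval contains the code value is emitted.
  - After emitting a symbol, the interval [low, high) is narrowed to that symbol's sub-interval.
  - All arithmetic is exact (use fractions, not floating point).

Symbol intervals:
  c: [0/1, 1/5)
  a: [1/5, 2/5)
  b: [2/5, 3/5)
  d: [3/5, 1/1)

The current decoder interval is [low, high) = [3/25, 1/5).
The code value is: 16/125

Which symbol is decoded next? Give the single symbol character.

Answer: c

Derivation:
Interval width = high − low = 1/5 − 3/25 = 2/25
Scaled code = (code − low) / width = (16/125 − 3/25) / 2/25 = 1/10
  c: [0/1, 1/5) ← scaled code falls here ✓
  a: [1/5, 2/5) 
  b: [2/5, 3/5) 
  d: [3/5, 1/1) 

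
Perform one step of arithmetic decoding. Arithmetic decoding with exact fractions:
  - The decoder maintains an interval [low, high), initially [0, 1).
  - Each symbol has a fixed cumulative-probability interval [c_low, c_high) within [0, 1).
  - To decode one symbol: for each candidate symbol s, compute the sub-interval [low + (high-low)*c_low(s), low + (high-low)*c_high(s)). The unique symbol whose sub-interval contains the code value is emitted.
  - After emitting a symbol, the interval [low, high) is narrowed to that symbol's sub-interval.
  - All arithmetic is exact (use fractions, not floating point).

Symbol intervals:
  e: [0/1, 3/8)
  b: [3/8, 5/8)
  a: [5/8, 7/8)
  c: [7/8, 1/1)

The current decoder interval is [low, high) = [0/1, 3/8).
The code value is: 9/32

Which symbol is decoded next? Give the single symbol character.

Interval width = high − low = 3/8 − 0/1 = 3/8
Scaled code = (code − low) / width = (9/32 − 0/1) / 3/8 = 3/4
  e: [0/1, 3/8) 
  b: [3/8, 5/8) 
  a: [5/8, 7/8) ← scaled code falls here ✓
  c: [7/8, 1/1) 

Answer: a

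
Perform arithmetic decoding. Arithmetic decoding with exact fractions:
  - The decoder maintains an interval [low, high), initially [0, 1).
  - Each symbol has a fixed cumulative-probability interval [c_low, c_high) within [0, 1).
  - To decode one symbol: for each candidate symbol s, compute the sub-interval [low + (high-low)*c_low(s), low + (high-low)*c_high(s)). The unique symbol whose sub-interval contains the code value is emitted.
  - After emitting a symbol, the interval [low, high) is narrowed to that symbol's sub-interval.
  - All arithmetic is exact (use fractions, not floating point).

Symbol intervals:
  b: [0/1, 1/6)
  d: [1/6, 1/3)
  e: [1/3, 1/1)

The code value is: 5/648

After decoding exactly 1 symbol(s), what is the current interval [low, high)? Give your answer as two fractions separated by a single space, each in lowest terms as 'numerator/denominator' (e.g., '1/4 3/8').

Step 1: interval [0/1, 1/1), width = 1/1 - 0/1 = 1/1
  'b': [0/1 + 1/1*0/1, 0/1 + 1/1*1/6) = [0/1, 1/6) <- contains code 5/648
  'd': [0/1 + 1/1*1/6, 0/1 + 1/1*1/3) = [1/6, 1/3)
  'e': [0/1 + 1/1*1/3, 0/1 + 1/1*1/1) = [1/3, 1/1)
  emit 'b', narrow to [0/1, 1/6)

Answer: 0/1 1/6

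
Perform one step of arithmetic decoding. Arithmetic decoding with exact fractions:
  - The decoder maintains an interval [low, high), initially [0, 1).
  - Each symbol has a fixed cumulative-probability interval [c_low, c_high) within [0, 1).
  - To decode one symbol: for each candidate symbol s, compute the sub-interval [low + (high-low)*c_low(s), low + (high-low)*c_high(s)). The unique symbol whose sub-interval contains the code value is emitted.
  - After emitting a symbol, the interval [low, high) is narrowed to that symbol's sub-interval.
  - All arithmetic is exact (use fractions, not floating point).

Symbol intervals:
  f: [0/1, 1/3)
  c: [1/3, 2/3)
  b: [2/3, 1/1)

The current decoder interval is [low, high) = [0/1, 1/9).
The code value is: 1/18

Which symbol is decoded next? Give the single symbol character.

Answer: c

Derivation:
Interval width = high − low = 1/9 − 0/1 = 1/9
Scaled code = (code − low) / width = (1/18 − 0/1) / 1/9 = 1/2
  f: [0/1, 1/3) 
  c: [1/3, 2/3) ← scaled code falls here ✓
  b: [2/3, 1/1) 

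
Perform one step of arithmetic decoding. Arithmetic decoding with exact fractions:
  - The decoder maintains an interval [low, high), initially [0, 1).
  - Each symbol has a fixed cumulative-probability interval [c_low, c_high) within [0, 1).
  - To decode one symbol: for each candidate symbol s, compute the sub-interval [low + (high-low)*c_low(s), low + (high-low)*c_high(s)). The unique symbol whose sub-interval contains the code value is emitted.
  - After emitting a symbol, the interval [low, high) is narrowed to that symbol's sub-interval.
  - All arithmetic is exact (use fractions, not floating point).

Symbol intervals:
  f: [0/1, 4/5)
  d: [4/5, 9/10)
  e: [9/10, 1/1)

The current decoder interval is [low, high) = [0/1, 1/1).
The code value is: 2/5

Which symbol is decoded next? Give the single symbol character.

Answer: f

Derivation:
Interval width = high − low = 1/1 − 0/1 = 1/1
Scaled code = (code − low) / width = (2/5 − 0/1) / 1/1 = 2/5
  f: [0/1, 4/5) ← scaled code falls here ✓
  d: [4/5, 9/10) 
  e: [9/10, 1/1) 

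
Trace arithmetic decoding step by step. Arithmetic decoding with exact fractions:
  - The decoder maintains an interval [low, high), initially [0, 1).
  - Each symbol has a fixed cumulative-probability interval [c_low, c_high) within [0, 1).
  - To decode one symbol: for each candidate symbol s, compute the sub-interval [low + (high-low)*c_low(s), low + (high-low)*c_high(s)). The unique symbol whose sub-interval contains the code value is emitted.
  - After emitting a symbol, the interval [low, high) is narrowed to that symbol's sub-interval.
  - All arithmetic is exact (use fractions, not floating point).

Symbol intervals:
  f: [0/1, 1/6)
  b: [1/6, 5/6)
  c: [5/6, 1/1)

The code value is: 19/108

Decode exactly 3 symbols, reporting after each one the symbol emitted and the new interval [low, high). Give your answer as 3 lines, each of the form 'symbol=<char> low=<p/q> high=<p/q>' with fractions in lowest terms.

Step 1: interval [0/1, 1/1), width = 1/1 - 0/1 = 1/1
  'f': [0/1 + 1/1*0/1, 0/1 + 1/1*1/6) = [0/1, 1/6)
  'b': [0/1 + 1/1*1/6, 0/1 + 1/1*5/6) = [1/6, 5/6) <- contains code 19/108
  'c': [0/1 + 1/1*5/6, 0/1 + 1/1*1/1) = [5/6, 1/1)
  emit 'b', narrow to [1/6, 5/6)
Step 2: interval [1/6, 5/6), width = 5/6 - 1/6 = 2/3
  'f': [1/6 + 2/3*0/1, 1/6 + 2/3*1/6) = [1/6, 5/18) <- contains code 19/108
  'b': [1/6 + 2/3*1/6, 1/6 + 2/3*5/6) = [5/18, 13/18)
  'c': [1/6 + 2/3*5/6, 1/6 + 2/3*1/1) = [13/18, 5/6)
  emit 'f', narrow to [1/6, 5/18)
Step 3: interval [1/6, 5/18), width = 5/18 - 1/6 = 1/9
  'f': [1/6 + 1/9*0/1, 1/6 + 1/9*1/6) = [1/6, 5/27) <- contains code 19/108
  'b': [1/6 + 1/9*1/6, 1/6 + 1/9*5/6) = [5/27, 7/27)
  'c': [1/6 + 1/9*5/6, 1/6 + 1/9*1/1) = [7/27, 5/18)
  emit 'f', narrow to [1/6, 5/27)

Answer: symbol=b low=1/6 high=5/6
symbol=f low=1/6 high=5/18
symbol=f low=1/6 high=5/27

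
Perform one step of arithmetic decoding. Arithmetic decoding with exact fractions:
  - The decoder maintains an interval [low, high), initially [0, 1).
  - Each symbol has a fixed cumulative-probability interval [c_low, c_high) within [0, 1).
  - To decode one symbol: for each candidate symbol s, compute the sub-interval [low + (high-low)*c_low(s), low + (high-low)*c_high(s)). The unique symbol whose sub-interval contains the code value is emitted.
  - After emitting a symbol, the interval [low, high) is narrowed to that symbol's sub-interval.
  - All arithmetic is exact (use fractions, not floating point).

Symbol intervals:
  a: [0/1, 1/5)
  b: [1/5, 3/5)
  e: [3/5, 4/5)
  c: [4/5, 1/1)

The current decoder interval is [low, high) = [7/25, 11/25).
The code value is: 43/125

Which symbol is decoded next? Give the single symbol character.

Interval width = high − low = 11/25 − 7/25 = 4/25
Scaled code = (code − low) / width = (43/125 − 7/25) / 4/25 = 2/5
  a: [0/1, 1/5) 
  b: [1/5, 3/5) ← scaled code falls here ✓
  e: [3/5, 4/5) 
  c: [4/5, 1/1) 

Answer: b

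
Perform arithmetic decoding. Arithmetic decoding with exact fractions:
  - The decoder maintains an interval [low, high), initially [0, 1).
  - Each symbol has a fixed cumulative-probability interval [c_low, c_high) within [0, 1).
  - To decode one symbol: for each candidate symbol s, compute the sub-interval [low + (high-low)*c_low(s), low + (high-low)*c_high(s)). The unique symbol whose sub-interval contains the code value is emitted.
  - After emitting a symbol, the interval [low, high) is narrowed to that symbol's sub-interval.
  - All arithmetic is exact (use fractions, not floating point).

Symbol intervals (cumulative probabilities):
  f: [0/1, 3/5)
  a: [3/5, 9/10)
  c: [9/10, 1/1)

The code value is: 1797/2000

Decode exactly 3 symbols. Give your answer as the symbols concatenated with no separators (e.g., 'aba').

Answer: acc

Derivation:
Step 1: interval [0/1, 1/1), width = 1/1 - 0/1 = 1/1
  'f': [0/1 + 1/1*0/1, 0/1 + 1/1*3/5) = [0/1, 3/5)
  'a': [0/1 + 1/1*3/5, 0/1 + 1/1*9/10) = [3/5, 9/10) <- contains code 1797/2000
  'c': [0/1 + 1/1*9/10, 0/1 + 1/1*1/1) = [9/10, 1/1)
  emit 'a', narrow to [3/5, 9/10)
Step 2: interval [3/5, 9/10), width = 9/10 - 3/5 = 3/10
  'f': [3/5 + 3/10*0/1, 3/5 + 3/10*3/5) = [3/5, 39/50)
  'a': [3/5 + 3/10*3/5, 3/5 + 3/10*9/10) = [39/50, 87/100)
  'c': [3/5 + 3/10*9/10, 3/5 + 3/10*1/1) = [87/100, 9/10) <- contains code 1797/2000
  emit 'c', narrow to [87/100, 9/10)
Step 3: interval [87/100, 9/10), width = 9/10 - 87/100 = 3/100
  'f': [87/100 + 3/100*0/1, 87/100 + 3/100*3/5) = [87/100, 111/125)
  'a': [87/100 + 3/100*3/5, 87/100 + 3/100*9/10) = [111/125, 897/1000)
  'c': [87/100 + 3/100*9/10, 87/100 + 3/100*1/1) = [897/1000, 9/10) <- contains code 1797/2000
  emit 'c', narrow to [897/1000, 9/10)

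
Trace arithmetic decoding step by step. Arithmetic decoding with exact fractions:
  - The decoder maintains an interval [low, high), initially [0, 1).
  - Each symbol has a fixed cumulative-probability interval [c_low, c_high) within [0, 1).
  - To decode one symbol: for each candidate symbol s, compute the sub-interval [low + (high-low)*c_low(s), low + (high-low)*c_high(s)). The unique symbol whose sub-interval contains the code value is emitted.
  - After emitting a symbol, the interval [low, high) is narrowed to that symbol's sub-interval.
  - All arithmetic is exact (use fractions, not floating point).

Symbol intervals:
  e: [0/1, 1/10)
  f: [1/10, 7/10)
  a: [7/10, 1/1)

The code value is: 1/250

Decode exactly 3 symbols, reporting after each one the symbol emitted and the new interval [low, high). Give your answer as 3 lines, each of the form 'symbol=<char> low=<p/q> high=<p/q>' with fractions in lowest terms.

Answer: symbol=e low=0/1 high=1/10
symbol=e low=0/1 high=1/100
symbol=f low=1/1000 high=7/1000

Derivation:
Step 1: interval [0/1, 1/1), width = 1/1 - 0/1 = 1/1
  'e': [0/1 + 1/1*0/1, 0/1 + 1/1*1/10) = [0/1, 1/10) <- contains code 1/250
  'f': [0/1 + 1/1*1/10, 0/1 + 1/1*7/10) = [1/10, 7/10)
  'a': [0/1 + 1/1*7/10, 0/1 + 1/1*1/1) = [7/10, 1/1)
  emit 'e', narrow to [0/1, 1/10)
Step 2: interval [0/1, 1/10), width = 1/10 - 0/1 = 1/10
  'e': [0/1 + 1/10*0/1, 0/1 + 1/10*1/10) = [0/1, 1/100) <- contains code 1/250
  'f': [0/1 + 1/10*1/10, 0/1 + 1/10*7/10) = [1/100, 7/100)
  'a': [0/1 + 1/10*7/10, 0/1 + 1/10*1/1) = [7/100, 1/10)
  emit 'e', narrow to [0/1, 1/100)
Step 3: interval [0/1, 1/100), width = 1/100 - 0/1 = 1/100
  'e': [0/1 + 1/100*0/1, 0/1 + 1/100*1/10) = [0/1, 1/1000)
  'f': [0/1 + 1/100*1/10, 0/1 + 1/100*7/10) = [1/1000, 7/1000) <- contains code 1/250
  'a': [0/1 + 1/100*7/10, 0/1 + 1/100*1/1) = [7/1000, 1/100)
  emit 'f', narrow to [1/1000, 7/1000)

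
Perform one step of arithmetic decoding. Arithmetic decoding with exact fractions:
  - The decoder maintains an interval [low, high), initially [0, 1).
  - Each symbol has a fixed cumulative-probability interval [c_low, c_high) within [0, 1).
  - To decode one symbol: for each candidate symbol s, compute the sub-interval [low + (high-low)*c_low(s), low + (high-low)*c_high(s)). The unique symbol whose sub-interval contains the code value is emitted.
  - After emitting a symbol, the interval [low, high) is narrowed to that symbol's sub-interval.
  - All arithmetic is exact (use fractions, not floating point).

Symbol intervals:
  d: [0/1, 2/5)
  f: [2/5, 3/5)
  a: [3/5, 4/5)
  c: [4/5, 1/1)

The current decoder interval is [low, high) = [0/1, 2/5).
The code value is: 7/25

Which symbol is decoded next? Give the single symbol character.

Interval width = high − low = 2/5 − 0/1 = 2/5
Scaled code = (code − low) / width = (7/25 − 0/1) / 2/5 = 7/10
  d: [0/1, 2/5) 
  f: [2/5, 3/5) 
  a: [3/5, 4/5) ← scaled code falls here ✓
  c: [4/5, 1/1) 

Answer: a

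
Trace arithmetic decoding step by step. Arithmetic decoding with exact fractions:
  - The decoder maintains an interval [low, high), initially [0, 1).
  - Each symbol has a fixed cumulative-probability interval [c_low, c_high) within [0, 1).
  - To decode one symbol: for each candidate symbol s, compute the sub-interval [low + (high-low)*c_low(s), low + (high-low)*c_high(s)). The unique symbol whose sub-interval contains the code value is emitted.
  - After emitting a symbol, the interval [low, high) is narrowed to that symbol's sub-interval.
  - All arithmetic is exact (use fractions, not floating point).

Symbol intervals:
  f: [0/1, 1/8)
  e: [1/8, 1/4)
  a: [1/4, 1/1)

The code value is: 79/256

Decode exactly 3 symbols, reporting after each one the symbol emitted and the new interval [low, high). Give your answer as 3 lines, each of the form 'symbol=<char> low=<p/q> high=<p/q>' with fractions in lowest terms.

Answer: symbol=a low=1/4 high=1/1
symbol=f low=1/4 high=11/32
symbol=a low=35/128 high=11/32

Derivation:
Step 1: interval [0/1, 1/1), width = 1/1 - 0/1 = 1/1
  'f': [0/1 + 1/1*0/1, 0/1 + 1/1*1/8) = [0/1, 1/8)
  'e': [0/1 + 1/1*1/8, 0/1 + 1/1*1/4) = [1/8, 1/4)
  'a': [0/1 + 1/1*1/4, 0/1 + 1/1*1/1) = [1/4, 1/1) <- contains code 79/256
  emit 'a', narrow to [1/4, 1/1)
Step 2: interval [1/4, 1/1), width = 1/1 - 1/4 = 3/4
  'f': [1/4 + 3/4*0/1, 1/4 + 3/4*1/8) = [1/4, 11/32) <- contains code 79/256
  'e': [1/4 + 3/4*1/8, 1/4 + 3/4*1/4) = [11/32, 7/16)
  'a': [1/4 + 3/4*1/4, 1/4 + 3/4*1/1) = [7/16, 1/1)
  emit 'f', narrow to [1/4, 11/32)
Step 3: interval [1/4, 11/32), width = 11/32 - 1/4 = 3/32
  'f': [1/4 + 3/32*0/1, 1/4 + 3/32*1/8) = [1/4, 67/256)
  'e': [1/4 + 3/32*1/8, 1/4 + 3/32*1/4) = [67/256, 35/128)
  'a': [1/4 + 3/32*1/4, 1/4 + 3/32*1/1) = [35/128, 11/32) <- contains code 79/256
  emit 'a', narrow to [35/128, 11/32)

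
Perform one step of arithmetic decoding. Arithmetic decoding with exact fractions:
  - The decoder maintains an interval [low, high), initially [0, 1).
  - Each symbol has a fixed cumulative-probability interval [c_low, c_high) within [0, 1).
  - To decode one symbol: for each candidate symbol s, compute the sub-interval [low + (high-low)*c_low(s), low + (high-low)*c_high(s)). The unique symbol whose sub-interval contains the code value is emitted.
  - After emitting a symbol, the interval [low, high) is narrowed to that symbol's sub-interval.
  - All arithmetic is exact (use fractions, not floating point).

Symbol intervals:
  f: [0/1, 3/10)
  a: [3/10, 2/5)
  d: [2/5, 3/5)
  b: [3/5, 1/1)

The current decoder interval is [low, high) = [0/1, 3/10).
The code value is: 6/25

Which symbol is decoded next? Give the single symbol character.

Answer: b

Derivation:
Interval width = high − low = 3/10 − 0/1 = 3/10
Scaled code = (code − low) / width = (6/25 − 0/1) / 3/10 = 4/5
  f: [0/1, 3/10) 
  a: [3/10, 2/5) 
  d: [2/5, 3/5) 
  b: [3/5, 1/1) ← scaled code falls here ✓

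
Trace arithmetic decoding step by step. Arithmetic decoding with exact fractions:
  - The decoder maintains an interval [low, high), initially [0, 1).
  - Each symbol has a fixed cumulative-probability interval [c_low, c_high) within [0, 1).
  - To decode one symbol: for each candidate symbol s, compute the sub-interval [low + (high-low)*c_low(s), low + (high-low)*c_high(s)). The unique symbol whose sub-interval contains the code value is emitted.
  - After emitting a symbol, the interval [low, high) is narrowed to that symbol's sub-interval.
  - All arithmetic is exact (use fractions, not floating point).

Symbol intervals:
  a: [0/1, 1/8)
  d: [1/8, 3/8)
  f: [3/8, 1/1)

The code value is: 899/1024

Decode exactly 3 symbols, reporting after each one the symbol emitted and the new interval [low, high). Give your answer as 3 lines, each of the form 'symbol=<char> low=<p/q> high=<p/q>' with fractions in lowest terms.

Answer: symbol=f low=3/8 high=1/1
symbol=f low=39/64 high=1/1
symbol=f low=387/512 high=1/1

Derivation:
Step 1: interval [0/1, 1/1), width = 1/1 - 0/1 = 1/1
  'a': [0/1 + 1/1*0/1, 0/1 + 1/1*1/8) = [0/1, 1/8)
  'd': [0/1 + 1/1*1/8, 0/1 + 1/1*3/8) = [1/8, 3/8)
  'f': [0/1 + 1/1*3/8, 0/1 + 1/1*1/1) = [3/8, 1/1) <- contains code 899/1024
  emit 'f', narrow to [3/8, 1/1)
Step 2: interval [3/8, 1/1), width = 1/1 - 3/8 = 5/8
  'a': [3/8 + 5/8*0/1, 3/8 + 5/8*1/8) = [3/8, 29/64)
  'd': [3/8 + 5/8*1/8, 3/8 + 5/8*3/8) = [29/64, 39/64)
  'f': [3/8 + 5/8*3/8, 3/8 + 5/8*1/1) = [39/64, 1/1) <- contains code 899/1024
  emit 'f', narrow to [39/64, 1/1)
Step 3: interval [39/64, 1/1), width = 1/1 - 39/64 = 25/64
  'a': [39/64 + 25/64*0/1, 39/64 + 25/64*1/8) = [39/64, 337/512)
  'd': [39/64 + 25/64*1/8, 39/64 + 25/64*3/8) = [337/512, 387/512)
  'f': [39/64 + 25/64*3/8, 39/64 + 25/64*1/1) = [387/512, 1/1) <- contains code 899/1024
  emit 'f', narrow to [387/512, 1/1)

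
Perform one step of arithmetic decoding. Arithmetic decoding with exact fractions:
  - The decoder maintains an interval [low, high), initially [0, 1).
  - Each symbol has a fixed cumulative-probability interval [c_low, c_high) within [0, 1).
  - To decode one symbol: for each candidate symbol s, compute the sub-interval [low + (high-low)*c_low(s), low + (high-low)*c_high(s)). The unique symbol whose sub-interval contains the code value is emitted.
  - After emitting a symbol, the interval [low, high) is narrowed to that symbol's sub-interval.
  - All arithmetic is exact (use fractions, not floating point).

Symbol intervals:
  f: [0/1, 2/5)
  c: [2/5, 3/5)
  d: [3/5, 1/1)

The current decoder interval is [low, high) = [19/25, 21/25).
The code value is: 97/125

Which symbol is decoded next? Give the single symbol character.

Answer: f

Derivation:
Interval width = high − low = 21/25 − 19/25 = 2/25
Scaled code = (code − low) / width = (97/125 − 19/25) / 2/25 = 1/5
  f: [0/1, 2/5) ← scaled code falls here ✓
  c: [2/5, 3/5) 
  d: [3/5, 1/1) 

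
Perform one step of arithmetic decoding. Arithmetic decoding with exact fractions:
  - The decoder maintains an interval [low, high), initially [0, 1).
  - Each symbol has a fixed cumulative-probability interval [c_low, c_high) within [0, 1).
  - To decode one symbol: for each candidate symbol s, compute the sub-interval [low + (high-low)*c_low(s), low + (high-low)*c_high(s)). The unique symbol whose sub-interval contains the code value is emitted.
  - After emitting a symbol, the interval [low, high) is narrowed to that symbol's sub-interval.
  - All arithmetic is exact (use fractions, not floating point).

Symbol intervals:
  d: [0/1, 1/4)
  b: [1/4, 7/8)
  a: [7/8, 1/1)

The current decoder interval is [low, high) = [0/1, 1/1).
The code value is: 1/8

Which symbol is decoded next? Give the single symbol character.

Answer: d

Derivation:
Interval width = high − low = 1/1 − 0/1 = 1/1
Scaled code = (code − low) / width = (1/8 − 0/1) / 1/1 = 1/8
  d: [0/1, 1/4) ← scaled code falls here ✓
  b: [1/4, 7/8) 
  a: [7/8, 1/1) 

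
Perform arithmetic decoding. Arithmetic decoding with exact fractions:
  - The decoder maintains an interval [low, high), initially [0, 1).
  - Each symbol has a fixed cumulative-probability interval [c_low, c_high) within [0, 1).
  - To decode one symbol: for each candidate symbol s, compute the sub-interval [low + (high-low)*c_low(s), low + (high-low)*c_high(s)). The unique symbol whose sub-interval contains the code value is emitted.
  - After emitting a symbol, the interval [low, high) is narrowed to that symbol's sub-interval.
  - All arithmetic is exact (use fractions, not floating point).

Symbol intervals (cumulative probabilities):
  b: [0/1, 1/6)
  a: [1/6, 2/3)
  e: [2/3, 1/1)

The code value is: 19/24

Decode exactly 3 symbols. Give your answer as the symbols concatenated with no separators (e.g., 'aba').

Step 1: interval [0/1, 1/1), width = 1/1 - 0/1 = 1/1
  'b': [0/1 + 1/1*0/1, 0/1 + 1/1*1/6) = [0/1, 1/6)
  'a': [0/1 + 1/1*1/6, 0/1 + 1/1*2/3) = [1/6, 2/3)
  'e': [0/1 + 1/1*2/3, 0/1 + 1/1*1/1) = [2/3, 1/1) <- contains code 19/24
  emit 'e', narrow to [2/3, 1/1)
Step 2: interval [2/3, 1/1), width = 1/1 - 2/3 = 1/3
  'b': [2/3 + 1/3*0/1, 2/3 + 1/3*1/6) = [2/3, 13/18)
  'a': [2/3 + 1/3*1/6, 2/3 + 1/3*2/3) = [13/18, 8/9) <- contains code 19/24
  'e': [2/3 + 1/3*2/3, 2/3 + 1/3*1/1) = [8/9, 1/1)
  emit 'a', narrow to [13/18, 8/9)
Step 3: interval [13/18, 8/9), width = 8/9 - 13/18 = 1/6
  'b': [13/18 + 1/6*0/1, 13/18 + 1/6*1/6) = [13/18, 3/4)
  'a': [13/18 + 1/6*1/6, 13/18 + 1/6*2/3) = [3/4, 5/6) <- contains code 19/24
  'e': [13/18 + 1/6*2/3, 13/18 + 1/6*1/1) = [5/6, 8/9)
  emit 'a', narrow to [3/4, 5/6)

Answer: eaa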